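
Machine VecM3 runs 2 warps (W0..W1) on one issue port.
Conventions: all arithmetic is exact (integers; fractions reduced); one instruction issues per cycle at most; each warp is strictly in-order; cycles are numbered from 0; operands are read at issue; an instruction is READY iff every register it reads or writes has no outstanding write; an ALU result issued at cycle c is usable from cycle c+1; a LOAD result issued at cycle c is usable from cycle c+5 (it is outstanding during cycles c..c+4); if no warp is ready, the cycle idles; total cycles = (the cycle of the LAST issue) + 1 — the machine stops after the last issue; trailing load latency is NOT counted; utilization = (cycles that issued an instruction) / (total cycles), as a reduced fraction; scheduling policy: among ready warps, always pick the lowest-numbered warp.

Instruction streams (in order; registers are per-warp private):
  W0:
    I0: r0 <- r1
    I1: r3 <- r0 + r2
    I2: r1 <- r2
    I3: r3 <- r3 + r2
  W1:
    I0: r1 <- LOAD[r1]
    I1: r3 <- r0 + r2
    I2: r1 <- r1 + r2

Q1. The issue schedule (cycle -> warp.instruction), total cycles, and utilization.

cycle 0: W0.I0
cycle 1: W0.I1
cycle 2: W0.I2
cycle 3: W0.I3
cycle 4: W1.I0
cycle 5: W1.I1
cycle 6: idle
cycle 7: idle
cycle 8: idle
cycle 9: W1.I2

Answer: 10 cycles, utilization 7/10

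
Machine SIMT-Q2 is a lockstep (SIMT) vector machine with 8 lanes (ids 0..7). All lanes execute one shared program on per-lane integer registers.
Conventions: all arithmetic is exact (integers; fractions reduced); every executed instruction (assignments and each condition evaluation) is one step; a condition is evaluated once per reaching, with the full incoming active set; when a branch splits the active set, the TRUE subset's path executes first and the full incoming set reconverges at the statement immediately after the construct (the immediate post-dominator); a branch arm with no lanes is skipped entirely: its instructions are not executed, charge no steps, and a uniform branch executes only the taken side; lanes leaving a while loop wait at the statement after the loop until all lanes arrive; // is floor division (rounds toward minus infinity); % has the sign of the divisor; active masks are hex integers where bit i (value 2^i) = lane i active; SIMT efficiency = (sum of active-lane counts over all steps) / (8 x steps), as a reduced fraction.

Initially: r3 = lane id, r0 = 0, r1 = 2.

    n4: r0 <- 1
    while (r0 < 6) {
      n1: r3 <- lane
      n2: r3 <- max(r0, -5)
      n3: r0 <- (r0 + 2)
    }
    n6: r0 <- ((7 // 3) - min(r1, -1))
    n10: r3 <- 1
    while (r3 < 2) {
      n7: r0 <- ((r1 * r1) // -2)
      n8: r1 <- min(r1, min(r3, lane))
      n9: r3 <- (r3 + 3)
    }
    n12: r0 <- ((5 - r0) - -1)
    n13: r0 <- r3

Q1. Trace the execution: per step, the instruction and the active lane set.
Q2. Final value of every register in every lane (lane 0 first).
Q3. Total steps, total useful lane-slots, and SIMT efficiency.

step 0: r0 <- 1                      0xff
step 1: eval (r0 < 6)                0xff
step 2: r3 <- lane                   0xff
step 3: r3 <- max(r0, -5)            0xff
step 4: r0 <- (r0 + 2)               0xff
step 5: eval (r0 < 6)                0xff
step 6: r3 <- lane                   0xff
step 7: r3 <- max(r0, -5)            0xff
step 8: r0 <- (r0 + 2)               0xff
step 9: eval (r0 < 6)                0xff
step 10: r3 <- lane                   0xff
step 11: r3 <- max(r0, -5)            0xff
step 12: r0 <- (r0 + 2)               0xff
step 13: eval (r0 < 6)                0xff
step 14: r0 <- ((7 // 3) - min(r1, -1)) 0xff
step 15: r3 <- 1                      0xff
step 16: eval (r3 < 2)                0xff
step 17: r0 <- ((r1 * r1) // -2)      0xff
step 18: r1 <- min(r1, min(r3, lane)) 0xff
step 19: r3 <- (r3 + 3)               0xff
step 20: eval (r3 < 2)                0xff
step 21: r0 <- ((5 - r0) - -1)        0xff
step 22: r0 <- r3                     0xff

Answer: 23 steps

r3: 4,4,4,4,4,4,4,4
r0: 4,4,4,4,4,4,4,4
r1: 0,1,1,1,1,1,1,1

steps = 23; useful = 184; efficiency = 184/184 = 1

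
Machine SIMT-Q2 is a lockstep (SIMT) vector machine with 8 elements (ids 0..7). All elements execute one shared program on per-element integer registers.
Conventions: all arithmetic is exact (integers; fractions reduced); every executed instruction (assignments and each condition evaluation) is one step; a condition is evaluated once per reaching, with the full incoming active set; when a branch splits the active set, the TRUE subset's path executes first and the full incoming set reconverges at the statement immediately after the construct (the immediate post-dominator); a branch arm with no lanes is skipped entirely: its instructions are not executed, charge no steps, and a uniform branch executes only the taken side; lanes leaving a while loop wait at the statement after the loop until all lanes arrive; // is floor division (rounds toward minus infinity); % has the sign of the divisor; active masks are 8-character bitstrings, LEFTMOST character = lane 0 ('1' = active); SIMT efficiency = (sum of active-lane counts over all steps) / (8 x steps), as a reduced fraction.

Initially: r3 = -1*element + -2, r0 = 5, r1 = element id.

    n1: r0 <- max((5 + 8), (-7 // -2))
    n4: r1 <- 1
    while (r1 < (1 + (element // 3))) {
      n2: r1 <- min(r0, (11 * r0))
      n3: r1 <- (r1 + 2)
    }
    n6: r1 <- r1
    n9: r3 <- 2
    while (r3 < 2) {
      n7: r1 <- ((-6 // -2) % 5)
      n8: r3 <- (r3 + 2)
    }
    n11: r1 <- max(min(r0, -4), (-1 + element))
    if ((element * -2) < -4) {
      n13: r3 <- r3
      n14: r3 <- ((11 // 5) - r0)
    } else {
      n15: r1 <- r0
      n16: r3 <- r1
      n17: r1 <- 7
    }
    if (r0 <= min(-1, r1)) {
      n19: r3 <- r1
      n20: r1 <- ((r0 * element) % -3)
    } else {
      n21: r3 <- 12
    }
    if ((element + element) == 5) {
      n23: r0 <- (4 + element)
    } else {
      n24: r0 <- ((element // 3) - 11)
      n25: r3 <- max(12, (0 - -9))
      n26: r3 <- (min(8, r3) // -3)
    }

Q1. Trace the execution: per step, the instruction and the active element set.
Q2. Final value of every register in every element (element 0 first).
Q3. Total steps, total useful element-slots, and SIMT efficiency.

step 0: r0 <- max((5 + 8), (-7 // -2)) 11111111
step 1: r1 <- 1                      11111111
step 2: eval (r1 < (1 + (element // 3))) 11111111
step 3: r1 <- min(r0, (11 * r0))     00011111
step 4: r1 <- (r1 + 2)               00011111
step 5: eval (r1 < (1 + (element // 3))) 00011111
step 6: r1 <- r1                     11111111
step 7: r3 <- 2                      11111111
step 8: eval (r3 < 2)                11111111
step 9: r1 <- max(min(r0, -4), (-1 + element)) 11111111
step 10: eval ((element * -2) < -4)   11111111
step 11: r3 <- r3                     00011111
step 12: r3 <- ((11 // 5) - r0)       00011111
step 13: r1 <- r0                     11100000
step 14: r3 <- r1                     11100000
step 15: r1 <- 7                      11100000
step 16: eval (r0 <= min(-1, r1))     11111111
step 17: r3 <- 12                     11111111
step 18: eval ((element + element) == 5) 11111111
step 19: r0 <- ((element // 3) - 11)  11111111
step 20: r3 <- max(12, (0 - -9))      11111111
step 21: r3 <- (min(8, r3) // -3)     11111111

Answer: 22 steps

r3: -3,-3,-3,-3,-3,-3,-3,-3
r0: -11,-11,-11,-10,-10,-10,-9,-9
r1: 7,7,7,2,3,4,5,6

steps = 22; useful = 146; efficiency = 146/176 = 73/88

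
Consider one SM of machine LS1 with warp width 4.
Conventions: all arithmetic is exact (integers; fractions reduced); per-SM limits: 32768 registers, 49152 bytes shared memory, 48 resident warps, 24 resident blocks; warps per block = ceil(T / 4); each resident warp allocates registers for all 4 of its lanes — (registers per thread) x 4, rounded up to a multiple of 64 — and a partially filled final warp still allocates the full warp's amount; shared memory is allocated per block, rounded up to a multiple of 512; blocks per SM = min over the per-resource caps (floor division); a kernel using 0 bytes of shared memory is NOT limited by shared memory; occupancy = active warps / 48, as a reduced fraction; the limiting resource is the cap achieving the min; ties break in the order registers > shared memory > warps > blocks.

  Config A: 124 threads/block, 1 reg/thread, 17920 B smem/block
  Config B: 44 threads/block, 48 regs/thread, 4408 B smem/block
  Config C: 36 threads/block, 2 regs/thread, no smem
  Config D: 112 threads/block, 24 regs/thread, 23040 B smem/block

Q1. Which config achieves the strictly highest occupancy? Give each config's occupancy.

occupancies: A 31/48, B 11/12, C 15/16, D 7/12

Answer: C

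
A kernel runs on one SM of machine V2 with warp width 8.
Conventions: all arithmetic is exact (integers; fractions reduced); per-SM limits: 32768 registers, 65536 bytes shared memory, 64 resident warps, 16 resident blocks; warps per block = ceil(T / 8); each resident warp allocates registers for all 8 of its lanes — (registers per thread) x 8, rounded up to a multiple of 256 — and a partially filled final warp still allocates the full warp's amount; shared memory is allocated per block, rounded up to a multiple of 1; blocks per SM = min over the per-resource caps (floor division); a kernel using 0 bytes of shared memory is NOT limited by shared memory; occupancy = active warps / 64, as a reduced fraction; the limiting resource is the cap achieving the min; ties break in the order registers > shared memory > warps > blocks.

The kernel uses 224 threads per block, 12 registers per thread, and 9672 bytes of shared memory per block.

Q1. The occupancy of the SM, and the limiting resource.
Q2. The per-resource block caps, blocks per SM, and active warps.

Answer: occupancy 7/8, limited by warps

registers: 4 blocks
shared memory: 6 blocks
warps: 2 blocks
blocks: 16 blocks

Answer: 2 blocks, 56 active warps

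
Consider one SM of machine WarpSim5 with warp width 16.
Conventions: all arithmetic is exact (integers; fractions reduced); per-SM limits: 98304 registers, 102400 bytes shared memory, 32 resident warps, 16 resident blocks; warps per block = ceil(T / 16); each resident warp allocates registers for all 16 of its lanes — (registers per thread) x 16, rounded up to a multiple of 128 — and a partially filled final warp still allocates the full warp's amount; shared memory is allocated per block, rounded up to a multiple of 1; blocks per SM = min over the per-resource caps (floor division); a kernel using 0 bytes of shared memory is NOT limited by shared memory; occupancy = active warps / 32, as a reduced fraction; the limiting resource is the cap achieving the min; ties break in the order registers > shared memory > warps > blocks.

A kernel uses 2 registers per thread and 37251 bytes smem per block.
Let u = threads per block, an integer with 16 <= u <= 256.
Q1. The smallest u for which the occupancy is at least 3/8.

Answer: u = 81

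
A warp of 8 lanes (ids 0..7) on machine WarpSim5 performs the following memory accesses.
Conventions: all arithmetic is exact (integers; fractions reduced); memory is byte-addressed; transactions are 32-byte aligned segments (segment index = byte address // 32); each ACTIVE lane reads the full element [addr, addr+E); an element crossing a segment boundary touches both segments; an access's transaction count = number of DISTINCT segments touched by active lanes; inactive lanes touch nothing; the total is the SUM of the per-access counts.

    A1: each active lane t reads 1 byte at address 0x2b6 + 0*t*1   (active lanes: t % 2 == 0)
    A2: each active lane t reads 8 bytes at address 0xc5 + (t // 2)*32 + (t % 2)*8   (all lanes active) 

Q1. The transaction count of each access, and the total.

A1: 1 transaction
A2: 4 transactions

Answer: 1,4; total 5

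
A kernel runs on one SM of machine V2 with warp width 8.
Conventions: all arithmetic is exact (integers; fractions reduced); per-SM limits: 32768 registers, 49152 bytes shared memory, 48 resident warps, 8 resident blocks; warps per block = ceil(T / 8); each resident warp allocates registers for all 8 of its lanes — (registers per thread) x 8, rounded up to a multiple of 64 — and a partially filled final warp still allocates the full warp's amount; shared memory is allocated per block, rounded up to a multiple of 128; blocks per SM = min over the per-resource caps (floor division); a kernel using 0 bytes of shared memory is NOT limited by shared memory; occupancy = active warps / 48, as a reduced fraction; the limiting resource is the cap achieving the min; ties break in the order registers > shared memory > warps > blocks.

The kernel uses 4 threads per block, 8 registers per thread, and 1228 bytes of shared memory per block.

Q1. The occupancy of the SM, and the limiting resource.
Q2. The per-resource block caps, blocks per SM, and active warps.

Answer: occupancy 1/6, limited by blocks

registers: 512 blocks
shared memory: 38 blocks
warps: 48 blocks
blocks: 8 blocks

Answer: 8 blocks, 8 active warps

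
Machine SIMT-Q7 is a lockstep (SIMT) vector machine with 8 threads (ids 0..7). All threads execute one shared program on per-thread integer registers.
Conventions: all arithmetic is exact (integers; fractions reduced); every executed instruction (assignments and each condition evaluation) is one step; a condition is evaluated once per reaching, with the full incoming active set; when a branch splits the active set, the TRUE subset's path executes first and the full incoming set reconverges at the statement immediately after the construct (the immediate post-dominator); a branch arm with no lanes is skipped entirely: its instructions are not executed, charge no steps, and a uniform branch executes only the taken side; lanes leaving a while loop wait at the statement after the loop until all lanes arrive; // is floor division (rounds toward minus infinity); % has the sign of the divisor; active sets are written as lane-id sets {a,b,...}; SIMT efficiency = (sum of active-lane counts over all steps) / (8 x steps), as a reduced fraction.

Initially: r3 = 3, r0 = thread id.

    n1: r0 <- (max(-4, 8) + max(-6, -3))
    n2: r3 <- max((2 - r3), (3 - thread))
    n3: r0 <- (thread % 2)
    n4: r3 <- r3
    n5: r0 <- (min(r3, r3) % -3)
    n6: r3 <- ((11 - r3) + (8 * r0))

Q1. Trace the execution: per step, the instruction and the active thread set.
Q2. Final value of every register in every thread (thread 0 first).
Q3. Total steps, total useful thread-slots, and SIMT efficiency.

step 0: r0 <- (max(-4, 8) + max(-6, -3)) {0,1,2,3,4,5,6,7}
step 1: r3 <- max((2 - r3), (3 - thread)) {0,1,2,3,4,5,6,7}
step 2: r0 <- (thread % 2)           {0,1,2,3,4,5,6,7}
step 3: r3 <- r3                     {0,1,2,3,4,5,6,7}
step 4: r0 <- (min(r3, r3) % -3)     {0,1,2,3,4,5,6,7}
step 5: r3 <- ((11 - r3) + (8 * r0)) {0,1,2,3,4,5,6,7}

Answer: 6 steps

r3: 8,1,-6,11,4,4,4,4
r0: 0,-1,-2,0,-1,-1,-1,-1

steps = 6; useful = 48; efficiency = 48/48 = 1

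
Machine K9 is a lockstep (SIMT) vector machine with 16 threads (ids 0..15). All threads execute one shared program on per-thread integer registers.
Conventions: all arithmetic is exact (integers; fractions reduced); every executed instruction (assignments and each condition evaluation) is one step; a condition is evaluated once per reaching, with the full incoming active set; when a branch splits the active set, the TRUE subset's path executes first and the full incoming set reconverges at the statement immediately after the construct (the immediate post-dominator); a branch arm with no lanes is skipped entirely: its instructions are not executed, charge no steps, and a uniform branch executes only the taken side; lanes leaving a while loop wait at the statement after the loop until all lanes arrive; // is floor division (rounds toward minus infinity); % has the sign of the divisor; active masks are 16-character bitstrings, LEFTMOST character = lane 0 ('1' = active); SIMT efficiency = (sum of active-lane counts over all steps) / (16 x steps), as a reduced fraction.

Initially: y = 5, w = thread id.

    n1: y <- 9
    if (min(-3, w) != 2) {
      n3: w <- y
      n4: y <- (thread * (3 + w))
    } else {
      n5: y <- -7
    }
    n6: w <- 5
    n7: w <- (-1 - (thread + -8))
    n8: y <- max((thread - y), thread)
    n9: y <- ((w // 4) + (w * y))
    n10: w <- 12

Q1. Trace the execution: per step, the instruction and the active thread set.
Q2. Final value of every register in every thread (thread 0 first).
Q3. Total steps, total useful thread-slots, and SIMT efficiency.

step 0: y <- 9                       1111111111111111
step 1: eval (min(-3, w) != 2)       1111111111111111
step 2: w <- y                       1111111111111111
step 3: y <- (thread * (3 + w))      1111111111111111
step 4: w <- 5                       1111111111111111
step 5: w <- (-1 - (thread + -8))    1111111111111111
step 6: y <- max((thread - y), thread) 1111111111111111
step 7: y <- ((w // 4) + (w * y))    1111111111111111
step 8: w <- 12                      1111111111111111

Answer: 9 steps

y: 1,7,11,13,12,10,6,0,-9,-19,-31,-45,-62,-80,-100,-122
w: 12,12,12,12,12,12,12,12,12,12,12,12,12,12,12,12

steps = 9; useful = 144; efficiency = 144/144 = 1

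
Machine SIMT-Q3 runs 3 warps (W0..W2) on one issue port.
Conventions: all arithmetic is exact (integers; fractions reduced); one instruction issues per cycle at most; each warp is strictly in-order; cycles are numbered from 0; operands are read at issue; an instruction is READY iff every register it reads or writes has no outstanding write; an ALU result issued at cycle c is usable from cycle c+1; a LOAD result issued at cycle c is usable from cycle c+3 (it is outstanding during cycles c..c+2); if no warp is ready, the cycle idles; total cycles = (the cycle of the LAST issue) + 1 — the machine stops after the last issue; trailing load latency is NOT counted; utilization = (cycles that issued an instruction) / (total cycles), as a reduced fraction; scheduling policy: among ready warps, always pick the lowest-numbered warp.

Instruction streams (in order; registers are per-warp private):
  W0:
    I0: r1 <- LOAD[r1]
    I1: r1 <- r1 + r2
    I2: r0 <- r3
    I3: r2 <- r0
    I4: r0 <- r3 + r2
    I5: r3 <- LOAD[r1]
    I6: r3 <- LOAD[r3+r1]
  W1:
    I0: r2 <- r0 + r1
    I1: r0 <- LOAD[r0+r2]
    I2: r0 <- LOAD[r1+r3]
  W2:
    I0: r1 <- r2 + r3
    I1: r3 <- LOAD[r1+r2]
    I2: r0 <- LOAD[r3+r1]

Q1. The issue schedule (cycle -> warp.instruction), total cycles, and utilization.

cycle 0: W0.I0
cycle 1: W1.I0
cycle 2: W1.I1
cycle 3: W0.I1
cycle 4: W0.I2
cycle 5: W0.I3
cycle 6: W0.I4
cycle 7: W0.I5
cycle 8: W1.I2
cycle 9: W2.I0
cycle 10: W0.I6
cycle 11: W2.I1
cycle 12: idle
cycle 13: idle
cycle 14: W2.I2

Answer: 15 cycles, utilization 13/15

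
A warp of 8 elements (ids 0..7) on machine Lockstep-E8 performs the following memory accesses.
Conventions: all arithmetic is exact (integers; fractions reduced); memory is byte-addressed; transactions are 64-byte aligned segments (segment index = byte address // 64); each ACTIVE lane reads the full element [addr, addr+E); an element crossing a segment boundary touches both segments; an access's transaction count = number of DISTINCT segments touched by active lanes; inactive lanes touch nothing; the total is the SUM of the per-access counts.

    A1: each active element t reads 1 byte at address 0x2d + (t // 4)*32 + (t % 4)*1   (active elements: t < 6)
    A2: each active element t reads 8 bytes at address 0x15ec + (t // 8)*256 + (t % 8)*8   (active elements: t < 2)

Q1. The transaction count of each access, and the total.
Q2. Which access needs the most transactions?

A1: 2 transactions
A2: 1 transaction

Answer: 2,1; total 3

Answer: A1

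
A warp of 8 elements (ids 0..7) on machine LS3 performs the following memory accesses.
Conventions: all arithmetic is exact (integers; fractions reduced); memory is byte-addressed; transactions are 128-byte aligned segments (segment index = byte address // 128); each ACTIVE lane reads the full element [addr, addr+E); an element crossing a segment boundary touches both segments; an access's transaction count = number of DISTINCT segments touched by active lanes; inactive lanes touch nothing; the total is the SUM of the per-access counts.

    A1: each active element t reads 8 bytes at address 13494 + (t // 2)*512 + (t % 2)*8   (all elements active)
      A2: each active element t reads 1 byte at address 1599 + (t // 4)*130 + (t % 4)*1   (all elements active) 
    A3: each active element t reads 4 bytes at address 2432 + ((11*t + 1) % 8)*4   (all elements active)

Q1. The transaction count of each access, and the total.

A1: 4 transactions
A2: 2 transactions
A3: 1 transaction

Answer: 4,2,1; total 7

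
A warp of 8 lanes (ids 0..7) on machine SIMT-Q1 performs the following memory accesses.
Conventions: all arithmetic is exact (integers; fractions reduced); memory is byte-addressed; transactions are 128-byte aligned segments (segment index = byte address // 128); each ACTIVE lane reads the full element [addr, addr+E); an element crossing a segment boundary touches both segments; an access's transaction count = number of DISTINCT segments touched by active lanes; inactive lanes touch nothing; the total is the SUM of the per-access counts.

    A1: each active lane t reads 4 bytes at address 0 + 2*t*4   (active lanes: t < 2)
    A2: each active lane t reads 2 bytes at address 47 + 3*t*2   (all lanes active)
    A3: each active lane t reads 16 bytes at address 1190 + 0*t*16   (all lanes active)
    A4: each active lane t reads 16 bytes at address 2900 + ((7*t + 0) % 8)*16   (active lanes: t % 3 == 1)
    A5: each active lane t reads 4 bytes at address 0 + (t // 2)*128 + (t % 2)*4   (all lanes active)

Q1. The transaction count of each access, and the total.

A1: 1 transaction
A2: 1 transaction
A3: 1 transaction
A4: 2 transactions
A5: 4 transactions

Answer: 1,1,1,2,4; total 9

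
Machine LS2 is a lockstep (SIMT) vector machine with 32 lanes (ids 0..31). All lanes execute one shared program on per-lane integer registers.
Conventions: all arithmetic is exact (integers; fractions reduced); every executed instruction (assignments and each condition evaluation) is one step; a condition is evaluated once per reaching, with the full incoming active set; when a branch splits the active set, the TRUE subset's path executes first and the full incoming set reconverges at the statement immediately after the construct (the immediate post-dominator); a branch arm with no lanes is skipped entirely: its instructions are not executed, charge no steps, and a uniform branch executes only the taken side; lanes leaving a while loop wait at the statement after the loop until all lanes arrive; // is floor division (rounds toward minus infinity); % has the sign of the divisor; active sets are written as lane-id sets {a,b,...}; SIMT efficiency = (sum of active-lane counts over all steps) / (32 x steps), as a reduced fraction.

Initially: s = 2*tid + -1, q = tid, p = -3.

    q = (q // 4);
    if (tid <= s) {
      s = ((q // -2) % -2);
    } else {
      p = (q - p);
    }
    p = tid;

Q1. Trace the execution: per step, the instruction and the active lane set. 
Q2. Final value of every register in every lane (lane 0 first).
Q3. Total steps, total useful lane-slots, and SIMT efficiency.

step 0: q <- (q // 4)                {0,1,2,3,4,5,6,7,8,9,10,11,12,13,14,15,16,17,18,19,20,21,22,23,24,25,26,27,28,29,30,31}
step 1: eval (tid <= s)              {0,1,2,3,4,5,6,7,8,9,10,11,12,13,14,15,16,17,18,19,20,21,22,23,24,25,26,27,28,29,30,31}
step 2: s <- ((q // -2) % -2)        {1,2,3,4,5,6,7,8,9,10,11,12,13,14,15,16,17,18,19,20,21,22,23,24,25,26,27,28,29,30,31}
step 3: p <- (q - p)                 {0}
step 4: p <- tid                     {0,1,2,3,4,5,6,7,8,9,10,11,12,13,14,15,16,17,18,19,20,21,22,23,24,25,26,27,28,29,30,31}

Answer: 5 steps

s: -1,0,0,0,-1,-1,-1,-1,-1,-1,-1,-1,0,0,0,0,0,0,0,0,-1,-1,-1,-1,-1,-1,-1,-1,0,0,0,0
q: 0,0,0,0,1,1,1,1,2,2,2,2,3,3,3,3,4,4,4,4,5,5,5,5,6,6,6,6,7,7,7,7
p: 0,1,2,3,4,5,6,7,8,9,10,11,12,13,14,15,16,17,18,19,20,21,22,23,24,25,26,27,28,29,30,31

steps = 5; useful = 128; efficiency = 128/160 = 4/5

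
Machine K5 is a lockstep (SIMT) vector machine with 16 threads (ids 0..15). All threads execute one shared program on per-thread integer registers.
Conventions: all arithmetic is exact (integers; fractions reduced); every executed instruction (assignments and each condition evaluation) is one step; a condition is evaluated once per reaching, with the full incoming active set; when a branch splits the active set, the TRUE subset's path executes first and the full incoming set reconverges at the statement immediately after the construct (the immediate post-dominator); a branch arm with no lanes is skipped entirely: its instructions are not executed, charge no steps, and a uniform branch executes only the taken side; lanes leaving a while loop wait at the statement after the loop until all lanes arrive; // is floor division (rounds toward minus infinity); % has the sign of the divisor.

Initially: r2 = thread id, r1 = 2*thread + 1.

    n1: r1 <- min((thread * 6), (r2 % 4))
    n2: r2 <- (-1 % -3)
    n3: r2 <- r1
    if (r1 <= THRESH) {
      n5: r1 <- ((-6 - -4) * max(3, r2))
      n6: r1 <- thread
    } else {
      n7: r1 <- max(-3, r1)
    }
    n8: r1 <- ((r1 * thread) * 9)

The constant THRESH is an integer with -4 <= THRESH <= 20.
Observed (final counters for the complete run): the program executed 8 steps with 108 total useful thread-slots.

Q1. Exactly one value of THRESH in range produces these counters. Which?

Answer: THRESH = 2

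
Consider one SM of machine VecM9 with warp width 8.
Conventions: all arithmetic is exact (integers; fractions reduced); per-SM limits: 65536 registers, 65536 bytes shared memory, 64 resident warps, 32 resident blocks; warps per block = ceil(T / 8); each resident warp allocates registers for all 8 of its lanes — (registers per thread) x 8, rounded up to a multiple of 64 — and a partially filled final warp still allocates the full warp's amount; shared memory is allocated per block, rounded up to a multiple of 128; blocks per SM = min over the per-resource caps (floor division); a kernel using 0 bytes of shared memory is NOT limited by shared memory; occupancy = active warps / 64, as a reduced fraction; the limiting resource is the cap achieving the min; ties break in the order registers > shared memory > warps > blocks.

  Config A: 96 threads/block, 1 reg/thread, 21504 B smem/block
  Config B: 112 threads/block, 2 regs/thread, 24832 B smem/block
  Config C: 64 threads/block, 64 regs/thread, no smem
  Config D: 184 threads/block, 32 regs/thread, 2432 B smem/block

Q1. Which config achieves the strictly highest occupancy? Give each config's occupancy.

occupancies: A 9/16, B 7/16, C 1, D 23/32

Answer: C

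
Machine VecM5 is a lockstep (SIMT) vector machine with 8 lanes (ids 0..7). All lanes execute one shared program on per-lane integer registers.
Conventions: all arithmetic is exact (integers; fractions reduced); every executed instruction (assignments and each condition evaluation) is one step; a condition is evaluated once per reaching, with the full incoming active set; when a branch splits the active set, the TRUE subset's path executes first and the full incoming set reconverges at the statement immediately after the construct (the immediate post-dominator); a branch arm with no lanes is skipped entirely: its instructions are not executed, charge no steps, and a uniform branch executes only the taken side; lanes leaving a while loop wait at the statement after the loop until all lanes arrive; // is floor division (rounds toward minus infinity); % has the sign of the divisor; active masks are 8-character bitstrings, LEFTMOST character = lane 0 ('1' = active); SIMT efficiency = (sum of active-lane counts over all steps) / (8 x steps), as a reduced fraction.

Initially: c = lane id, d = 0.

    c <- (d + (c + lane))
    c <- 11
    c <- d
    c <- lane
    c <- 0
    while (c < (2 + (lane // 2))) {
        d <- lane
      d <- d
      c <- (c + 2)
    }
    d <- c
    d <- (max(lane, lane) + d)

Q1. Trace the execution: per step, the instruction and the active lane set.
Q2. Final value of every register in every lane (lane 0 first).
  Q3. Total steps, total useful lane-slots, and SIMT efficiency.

step 0: c <- (d + (c + lane))        11111111
step 1: c <- 11                      11111111
step 2: c <- d                       11111111
step 3: c <- lane                    11111111
step 4: c <- 0                       11111111
step 5: eval (c < (2 + (lane // 2))) 11111111
step 6: d <- lane                    11111111
step 7: d <- d                       11111111
step 8: c <- (c + 2)                 11111111
step 9: eval (c < (2 + (lane // 2))) 11111111
step 10: d <- lane                    00111111
step 11: d <- d                       00111111
step 12: c <- (c + 2)                 00111111
step 13: eval (c < (2 + (lane // 2))) 00111111
step 14: d <- lane                    00000011
step 15: d <- d                       00000011
step 16: c <- (c + 2)                 00000011
step 17: eval (c < (2 + (lane // 2))) 00000011
step 18: d <- c                       11111111
step 19: d <- (max(lane, lane) + d)   11111111

Answer: 20 steps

c: 2,2,4,4,4,4,6,6
d: 2,3,6,7,8,9,12,13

steps = 20; useful = 128; efficiency = 128/160 = 4/5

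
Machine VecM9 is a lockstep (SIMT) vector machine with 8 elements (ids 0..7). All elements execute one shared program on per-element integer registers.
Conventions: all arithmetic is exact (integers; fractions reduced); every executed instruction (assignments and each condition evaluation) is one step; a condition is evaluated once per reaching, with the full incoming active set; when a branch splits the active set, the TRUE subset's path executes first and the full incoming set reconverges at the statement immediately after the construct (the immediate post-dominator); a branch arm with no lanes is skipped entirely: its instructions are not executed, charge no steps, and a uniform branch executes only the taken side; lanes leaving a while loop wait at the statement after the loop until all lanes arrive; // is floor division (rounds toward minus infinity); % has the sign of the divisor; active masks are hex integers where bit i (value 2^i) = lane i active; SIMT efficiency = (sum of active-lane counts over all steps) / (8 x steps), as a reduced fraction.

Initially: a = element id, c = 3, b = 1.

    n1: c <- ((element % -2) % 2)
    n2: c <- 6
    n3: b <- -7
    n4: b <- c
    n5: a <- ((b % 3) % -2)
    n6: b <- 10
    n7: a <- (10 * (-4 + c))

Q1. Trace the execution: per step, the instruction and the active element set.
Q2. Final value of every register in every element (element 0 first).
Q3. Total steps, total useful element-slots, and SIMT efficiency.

step 0: c <- ((element % -2) % 2)    0xff
step 1: c <- 6                       0xff
step 2: b <- -7                      0xff
step 3: b <- c                       0xff
step 4: a <- ((b % 3) % -2)          0xff
step 5: b <- 10                      0xff
step 6: a <- (10 * (-4 + c))         0xff

Answer: 7 steps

a: 20,20,20,20,20,20,20,20
c: 6,6,6,6,6,6,6,6
b: 10,10,10,10,10,10,10,10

steps = 7; useful = 56; efficiency = 56/56 = 1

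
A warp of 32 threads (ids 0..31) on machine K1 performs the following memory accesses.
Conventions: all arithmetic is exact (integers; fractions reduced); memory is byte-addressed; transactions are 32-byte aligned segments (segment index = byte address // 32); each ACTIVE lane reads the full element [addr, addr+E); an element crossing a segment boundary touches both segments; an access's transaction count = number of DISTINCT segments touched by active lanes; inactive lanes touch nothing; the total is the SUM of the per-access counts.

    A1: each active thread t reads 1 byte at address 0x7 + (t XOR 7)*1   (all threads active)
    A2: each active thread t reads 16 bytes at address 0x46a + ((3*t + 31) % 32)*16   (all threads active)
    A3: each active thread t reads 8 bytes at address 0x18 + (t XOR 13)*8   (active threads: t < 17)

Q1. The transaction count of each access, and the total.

A1: 2 transactions
A2: 17 transactions
A3: 6 transactions

Answer: 2,17,6; total 25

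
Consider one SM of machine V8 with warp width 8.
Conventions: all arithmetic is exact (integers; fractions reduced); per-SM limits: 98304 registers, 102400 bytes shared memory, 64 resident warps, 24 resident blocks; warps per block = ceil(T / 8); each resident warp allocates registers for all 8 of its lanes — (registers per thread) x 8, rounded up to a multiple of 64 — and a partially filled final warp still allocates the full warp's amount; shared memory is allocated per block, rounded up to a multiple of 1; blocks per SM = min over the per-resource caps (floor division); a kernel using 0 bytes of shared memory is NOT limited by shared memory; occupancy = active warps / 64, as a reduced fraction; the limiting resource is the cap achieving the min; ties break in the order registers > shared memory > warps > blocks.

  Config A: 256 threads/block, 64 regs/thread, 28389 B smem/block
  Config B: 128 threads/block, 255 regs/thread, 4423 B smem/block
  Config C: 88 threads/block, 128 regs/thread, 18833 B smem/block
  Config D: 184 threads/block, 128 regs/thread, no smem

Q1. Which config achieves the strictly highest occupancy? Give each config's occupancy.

occupancies: A 1, B 3/4, C 55/64, D 23/32

Answer: A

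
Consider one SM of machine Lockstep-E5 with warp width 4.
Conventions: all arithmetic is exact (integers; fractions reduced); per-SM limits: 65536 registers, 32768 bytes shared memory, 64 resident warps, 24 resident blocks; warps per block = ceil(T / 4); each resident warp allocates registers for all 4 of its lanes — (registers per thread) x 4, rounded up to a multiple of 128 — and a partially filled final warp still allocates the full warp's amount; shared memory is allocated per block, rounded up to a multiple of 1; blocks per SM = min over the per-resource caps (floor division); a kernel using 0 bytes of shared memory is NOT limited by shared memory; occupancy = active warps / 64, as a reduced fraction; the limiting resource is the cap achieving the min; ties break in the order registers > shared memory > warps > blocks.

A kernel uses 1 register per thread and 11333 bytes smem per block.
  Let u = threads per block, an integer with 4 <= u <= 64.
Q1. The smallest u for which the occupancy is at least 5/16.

Answer: u = 37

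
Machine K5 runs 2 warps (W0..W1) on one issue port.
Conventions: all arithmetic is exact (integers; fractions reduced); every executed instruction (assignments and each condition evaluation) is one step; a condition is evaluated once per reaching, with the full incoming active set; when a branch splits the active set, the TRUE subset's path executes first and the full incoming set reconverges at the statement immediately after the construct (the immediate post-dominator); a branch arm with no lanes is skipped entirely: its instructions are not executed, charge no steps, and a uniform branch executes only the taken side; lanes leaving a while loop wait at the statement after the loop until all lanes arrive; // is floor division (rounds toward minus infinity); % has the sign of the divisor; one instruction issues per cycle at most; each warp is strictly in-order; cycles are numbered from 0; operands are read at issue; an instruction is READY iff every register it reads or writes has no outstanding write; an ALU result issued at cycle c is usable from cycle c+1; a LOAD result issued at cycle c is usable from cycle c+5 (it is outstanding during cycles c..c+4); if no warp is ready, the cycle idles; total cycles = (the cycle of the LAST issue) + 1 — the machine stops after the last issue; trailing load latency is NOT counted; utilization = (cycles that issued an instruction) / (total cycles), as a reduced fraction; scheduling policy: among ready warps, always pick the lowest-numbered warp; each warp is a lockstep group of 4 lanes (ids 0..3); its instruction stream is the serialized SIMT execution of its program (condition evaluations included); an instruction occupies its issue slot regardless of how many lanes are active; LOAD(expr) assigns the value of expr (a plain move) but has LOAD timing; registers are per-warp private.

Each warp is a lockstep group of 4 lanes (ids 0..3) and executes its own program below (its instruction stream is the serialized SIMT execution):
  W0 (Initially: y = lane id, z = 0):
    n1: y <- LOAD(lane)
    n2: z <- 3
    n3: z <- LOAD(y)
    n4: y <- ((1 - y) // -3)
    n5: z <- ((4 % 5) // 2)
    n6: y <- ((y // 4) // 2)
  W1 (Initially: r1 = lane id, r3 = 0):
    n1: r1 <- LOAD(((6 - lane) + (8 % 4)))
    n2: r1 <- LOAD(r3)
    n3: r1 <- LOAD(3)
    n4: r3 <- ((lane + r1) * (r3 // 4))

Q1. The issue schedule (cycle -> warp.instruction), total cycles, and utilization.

cycle 0: W0.I0
cycle 1: W0.I1
cycle 2: W1.I0
cycle 3: idle
cycle 4: idle
cycle 5: W0.I2
cycle 6: W0.I3
cycle 7: W1.I1
cycle 8: idle
cycle 9: idle
cycle 10: W0.I4
cycle 11: W0.I5
cycle 12: W1.I2
cycle 13: idle
cycle 14: idle
cycle 15: idle
cycle 16: idle
cycle 17: W1.I3

Answer: 18 cycles, utilization 5/9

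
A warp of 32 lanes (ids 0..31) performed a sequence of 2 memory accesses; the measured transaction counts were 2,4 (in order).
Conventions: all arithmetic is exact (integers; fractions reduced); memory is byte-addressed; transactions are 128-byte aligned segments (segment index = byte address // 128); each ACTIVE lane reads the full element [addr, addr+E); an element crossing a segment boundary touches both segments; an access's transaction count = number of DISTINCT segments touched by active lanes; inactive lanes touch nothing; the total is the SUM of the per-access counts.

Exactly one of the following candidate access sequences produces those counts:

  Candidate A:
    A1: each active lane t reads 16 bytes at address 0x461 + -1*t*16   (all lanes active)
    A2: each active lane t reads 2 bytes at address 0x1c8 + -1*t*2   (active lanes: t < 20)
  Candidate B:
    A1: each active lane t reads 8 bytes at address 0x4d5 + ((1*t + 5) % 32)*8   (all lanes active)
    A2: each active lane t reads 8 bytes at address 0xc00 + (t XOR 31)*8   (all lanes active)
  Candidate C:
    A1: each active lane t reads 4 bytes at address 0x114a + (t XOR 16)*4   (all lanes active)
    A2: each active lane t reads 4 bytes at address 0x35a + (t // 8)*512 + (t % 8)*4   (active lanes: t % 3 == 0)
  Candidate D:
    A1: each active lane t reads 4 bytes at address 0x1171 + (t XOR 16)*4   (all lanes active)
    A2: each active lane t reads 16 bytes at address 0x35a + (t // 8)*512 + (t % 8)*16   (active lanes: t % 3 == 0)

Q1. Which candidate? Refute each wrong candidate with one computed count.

A: A1 gives 5 transactions, not 2
B: A1 gives 3 transactions, not 2
D: A2 gives 8 transactions, not 4
C: all counts match (2,4)

Answer: C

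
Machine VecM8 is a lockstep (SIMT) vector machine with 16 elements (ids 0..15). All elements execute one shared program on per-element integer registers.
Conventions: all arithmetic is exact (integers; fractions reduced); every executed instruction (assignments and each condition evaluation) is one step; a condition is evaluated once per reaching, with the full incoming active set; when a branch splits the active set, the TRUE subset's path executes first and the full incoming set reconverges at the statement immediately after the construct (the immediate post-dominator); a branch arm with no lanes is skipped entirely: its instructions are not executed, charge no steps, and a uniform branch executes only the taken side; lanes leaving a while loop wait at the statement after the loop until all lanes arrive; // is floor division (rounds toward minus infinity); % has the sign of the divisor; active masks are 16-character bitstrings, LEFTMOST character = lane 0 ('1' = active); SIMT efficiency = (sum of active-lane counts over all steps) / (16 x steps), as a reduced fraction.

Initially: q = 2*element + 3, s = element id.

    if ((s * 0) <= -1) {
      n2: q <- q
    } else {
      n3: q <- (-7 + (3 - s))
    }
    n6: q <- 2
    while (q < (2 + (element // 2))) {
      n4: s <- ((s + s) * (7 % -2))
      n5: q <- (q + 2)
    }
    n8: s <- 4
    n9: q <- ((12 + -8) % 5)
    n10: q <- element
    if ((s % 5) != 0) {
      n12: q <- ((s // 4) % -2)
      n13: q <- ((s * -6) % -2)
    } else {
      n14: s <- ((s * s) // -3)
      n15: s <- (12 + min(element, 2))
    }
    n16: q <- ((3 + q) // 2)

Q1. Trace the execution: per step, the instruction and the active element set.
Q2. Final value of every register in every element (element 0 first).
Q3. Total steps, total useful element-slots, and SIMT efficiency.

step 0: eval ((s * 0) <= -1)         1111111111111111
step 1: q <- (-7 + (3 - s))          1111111111111111
step 2: q <- 2                       1111111111111111
step 3: eval (q < (2 + (element // 2))) 1111111111111111
step 4: s <- ((s + s) * (7 % -2))    0011111111111111
step 5: q <- (q + 2)                 0011111111111111
step 6: eval (q < (2 + (element // 2))) 0011111111111111
step 7: s <- ((s + s) * (7 % -2))    0000001111111111
step 8: q <- (q + 2)                 0000001111111111
step 9: eval (q < (2 + (element // 2))) 0000001111111111
step 10: s <- ((s + s) * (7 % -2))    0000000000111111
step 11: q <- (q + 2)                 0000000000111111
step 12: eval (q < (2 + (element // 2))) 0000000000111111
step 13: s <- ((s + s) * (7 % -2))    0000000000000011
step 14: q <- (q + 2)                 0000000000000011
step 15: eval (q < (2 + (element // 2))) 0000000000000011
step 16: s <- 4                       1111111111111111
step 17: q <- ((12 + -8) % 5)         1111111111111111
step 18: q <- element                 1111111111111111
step 19: eval ((s % 5) != 0)          1111111111111111
step 20: q <- ((s // 4) % -2)         1111111111111111
step 21: q <- ((s * -6) % -2)         1111111111111111
step 22: q <- ((3 + q) // 2)          1111111111111111

Answer: 23 steps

q: 1,1,1,1,1,1,1,1,1,1,1,1,1,1,1,1
s: 4,4,4,4,4,4,4,4,4,4,4,4,4,4,4,4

steps = 23; useful = 272; efficiency = 272/368 = 17/23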